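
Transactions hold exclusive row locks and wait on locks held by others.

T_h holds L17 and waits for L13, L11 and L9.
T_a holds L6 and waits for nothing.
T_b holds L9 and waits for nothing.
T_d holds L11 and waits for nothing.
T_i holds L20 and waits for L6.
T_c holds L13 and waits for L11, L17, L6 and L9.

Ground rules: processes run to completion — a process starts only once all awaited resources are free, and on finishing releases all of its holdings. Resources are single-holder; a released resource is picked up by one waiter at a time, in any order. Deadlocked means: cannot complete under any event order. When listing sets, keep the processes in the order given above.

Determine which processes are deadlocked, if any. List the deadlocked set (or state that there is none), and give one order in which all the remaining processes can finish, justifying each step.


Deadlocked: T_h and T_c.
Key observation: the loop T_h -> T_c -> T_h blocks itself forever; no other process is dragged down with it.
One completion order for the rest: T_a, T_b, T_d, T_i.
Check, step by step:
  T_a: no waits; runs immediately, freeing L6
  T_b: no waits; runs immediately, freeing L9
  T_d: no waits; runs immediately, freeing L11
  T_i waits on L6 — all released -> runs and releases L20


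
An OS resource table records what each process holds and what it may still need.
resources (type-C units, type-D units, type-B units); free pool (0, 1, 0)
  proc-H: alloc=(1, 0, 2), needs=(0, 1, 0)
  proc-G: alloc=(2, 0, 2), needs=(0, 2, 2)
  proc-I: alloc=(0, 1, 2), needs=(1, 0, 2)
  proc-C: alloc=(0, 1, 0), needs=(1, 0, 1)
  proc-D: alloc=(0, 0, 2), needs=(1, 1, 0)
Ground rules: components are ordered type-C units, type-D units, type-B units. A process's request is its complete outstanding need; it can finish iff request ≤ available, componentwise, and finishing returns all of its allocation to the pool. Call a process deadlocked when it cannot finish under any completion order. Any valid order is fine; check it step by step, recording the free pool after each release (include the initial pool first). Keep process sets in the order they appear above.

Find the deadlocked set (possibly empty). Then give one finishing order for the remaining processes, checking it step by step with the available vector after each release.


The deadlocked set is empty.
Key observation: there is always a runnable process — proc-H first — so the state unwinds completely.
The rest can finish in the order proc-H, proc-I, proc-G, proc-D, proc-C. Check, step by step:
  pool = (0, 1, 0)
  proc-H: need (0, 1, 0) fits (0, 1, 0); releases (1, 0, 2), pool now (1, 1, 2)
  proc-I: need (1, 0, 2) fits (1, 1, 2); releases (0, 1, 2), pool now (1, 2, 4)
  proc-G: need (0, 2, 2) fits (1, 2, 4); releases (2, 0, 2), pool now (3, 2, 6)
  proc-D: need (1, 1, 0) fits (3, 2, 6); releases (0, 0, 2), pool now (3, 2, 8)
  proc-C: need (1, 0, 1) fits (3, 2, 8); releases (0, 1, 0), pool now (3, 3, 8)


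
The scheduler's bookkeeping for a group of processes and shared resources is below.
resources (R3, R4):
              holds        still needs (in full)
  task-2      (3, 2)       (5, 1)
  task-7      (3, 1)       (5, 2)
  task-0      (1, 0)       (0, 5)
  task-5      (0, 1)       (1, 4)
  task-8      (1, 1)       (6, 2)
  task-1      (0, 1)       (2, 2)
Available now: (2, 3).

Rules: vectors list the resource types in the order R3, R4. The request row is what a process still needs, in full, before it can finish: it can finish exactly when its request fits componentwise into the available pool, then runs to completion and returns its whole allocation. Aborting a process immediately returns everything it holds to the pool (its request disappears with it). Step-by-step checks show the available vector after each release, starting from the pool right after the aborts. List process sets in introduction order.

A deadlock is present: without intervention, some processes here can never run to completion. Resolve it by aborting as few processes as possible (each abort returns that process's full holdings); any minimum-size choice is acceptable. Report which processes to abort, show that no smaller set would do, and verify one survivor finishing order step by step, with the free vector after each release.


The answer: abort task-2.
Key observation: task-8 was stuck for good until task-2 gave back (3, 2); in the order shown it finishes at step 3.
No smaller set exists: with zero aborts the deadlock remains.
Survivors finish in the order: task-1, task-0, task-8, task-5, task-7. Walking it through (pool after the aborts first):
  pool = (5, 5)
  task-1 needs (2, 2) <= (5, 5) -> finishes; pool += (0, 1) = (5, 6)
  task-0 needs (0, 5) <= (5, 6) -> finishes; pool += (1, 0) = (6, 6)
  task-8 needs (6, 2) <= (6, 6) -> finishes; pool += (1, 1) = (7, 7)
  task-5 needs (1, 4) <= (7, 7) -> finishes; pool += (0, 1) = (7, 8)
  task-7 needs (5, 2) <= (7, 8) -> finishes; pool += (3, 1) = (10, 9)


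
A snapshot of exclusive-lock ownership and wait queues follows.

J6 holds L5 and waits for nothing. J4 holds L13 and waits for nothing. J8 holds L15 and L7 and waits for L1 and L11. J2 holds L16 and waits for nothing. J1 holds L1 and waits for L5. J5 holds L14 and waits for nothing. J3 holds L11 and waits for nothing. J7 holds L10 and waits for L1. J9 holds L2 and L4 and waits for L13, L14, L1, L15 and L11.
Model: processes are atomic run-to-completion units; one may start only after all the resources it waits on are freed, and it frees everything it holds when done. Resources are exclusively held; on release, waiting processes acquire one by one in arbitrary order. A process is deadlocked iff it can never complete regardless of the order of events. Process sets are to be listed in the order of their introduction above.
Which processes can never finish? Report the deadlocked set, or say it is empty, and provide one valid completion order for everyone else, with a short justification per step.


The deadlocked set is empty.
Key observation: every chain of waits terminates; starting from the processes that wait on nothing, all the rest unlock in turn.
The rest can finish in the order J5, J6, J3, J4, J2, J1, J7, J8, J9.
Check, step by step:
  J5: no waits; runs immediately, freeing L14
  J6: no waits; runs immediately, freeing L5
  J3: no waits; runs immediately, freeing L11
  J4: no waits; runs immediately, freeing L13
  J2: no waits; runs immediately, freeing L16
  J1 waits on L5 — all released -> runs and releases L1
  J7 waits on L1 — all released -> runs and releases L10
  J8 waits on L1 and L11 — all released -> runs and releases L15 and L7
  J9 waits on L13, L14, L1, L15 and L11 — all released -> runs and releases L2 and L4


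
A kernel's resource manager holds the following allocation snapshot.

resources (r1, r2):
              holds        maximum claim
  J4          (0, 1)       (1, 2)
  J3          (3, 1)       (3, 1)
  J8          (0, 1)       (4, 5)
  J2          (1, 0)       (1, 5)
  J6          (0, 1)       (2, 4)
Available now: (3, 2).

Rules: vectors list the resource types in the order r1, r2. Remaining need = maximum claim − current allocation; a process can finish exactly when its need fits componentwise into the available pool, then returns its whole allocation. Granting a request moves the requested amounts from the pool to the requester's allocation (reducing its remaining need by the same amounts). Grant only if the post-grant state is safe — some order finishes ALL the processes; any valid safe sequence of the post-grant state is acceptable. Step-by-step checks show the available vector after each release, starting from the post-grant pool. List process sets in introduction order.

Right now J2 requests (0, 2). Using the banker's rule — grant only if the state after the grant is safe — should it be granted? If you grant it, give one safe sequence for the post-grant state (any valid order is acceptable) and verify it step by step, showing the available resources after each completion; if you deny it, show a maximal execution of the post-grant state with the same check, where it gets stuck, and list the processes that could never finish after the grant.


DENY: after the grant no complete ordering would exist.
Key observation: the pool after J3, J4 is (6, 2); every surviving request exceeds it in r2, so progress ends there.
After a pretend grant, a maximal execution: J3, J4 — then nothing else fits. Walking it through:
  pool = (3, 0)
  run J3 (needs (0, 0), free (3, 0)); after release of (3, 1) the pool is (6, 1)
  run J4 (needs (1, 1), free (6, 1)); after release of (0, 1) the pool is (6, 2)
  blocked: J8 wants (4, 4), pool (6, 2) — not enough r2
  blocked: J2 wants (0, 3), pool (6, 2) — not enough r2
  blocked: J6 wants (2, 3), pool (6, 2) — not enough r2
Processes that could never finish after the grant: J8, J2 and J6.


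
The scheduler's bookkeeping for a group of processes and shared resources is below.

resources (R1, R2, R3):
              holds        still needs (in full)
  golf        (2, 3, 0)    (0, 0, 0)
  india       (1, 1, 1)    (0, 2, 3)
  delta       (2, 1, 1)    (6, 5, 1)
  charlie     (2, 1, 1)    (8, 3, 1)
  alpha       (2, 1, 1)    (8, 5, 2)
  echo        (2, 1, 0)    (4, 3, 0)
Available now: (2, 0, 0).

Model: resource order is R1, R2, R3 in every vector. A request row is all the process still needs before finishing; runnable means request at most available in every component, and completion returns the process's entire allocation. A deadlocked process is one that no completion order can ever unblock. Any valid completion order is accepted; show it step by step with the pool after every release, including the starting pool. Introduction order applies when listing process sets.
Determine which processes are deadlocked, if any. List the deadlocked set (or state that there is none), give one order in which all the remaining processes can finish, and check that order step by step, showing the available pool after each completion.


Deadlocked set: india, delta, charlie and alpha.
Key observation: R3 is the bottleneck — with golf, echo done the pool holds (6, 4, 0), short of every remaining need.
A valid finishing order for the others: golf, echo. Verifying each step:
  pool = (2, 0, 0)
  golf needs (0, 0, 0) <= (2, 0, 0) -> finishes; pool += (2, 3, 0) = (4, 3, 0)
  echo needs (4, 3, 0) <= (4, 3, 0) -> finishes; pool += (2, 1, 0) = (6, 4, 0)
The stuck group stays short no matter what:
  blocked: india wants (0, 2, 3), pool (6, 4, 0) — not enough R3
  blocked: delta wants (6, 5, 1), pool (6, 4, 0) — not enough R2 and R3
  blocked: charlie wants (8, 3, 1), pool (6, 4, 0) — not enough R1 and R3
  blocked: alpha wants (8, 5, 2), pool (6, 4, 0) — not enough R1, R2 and R3


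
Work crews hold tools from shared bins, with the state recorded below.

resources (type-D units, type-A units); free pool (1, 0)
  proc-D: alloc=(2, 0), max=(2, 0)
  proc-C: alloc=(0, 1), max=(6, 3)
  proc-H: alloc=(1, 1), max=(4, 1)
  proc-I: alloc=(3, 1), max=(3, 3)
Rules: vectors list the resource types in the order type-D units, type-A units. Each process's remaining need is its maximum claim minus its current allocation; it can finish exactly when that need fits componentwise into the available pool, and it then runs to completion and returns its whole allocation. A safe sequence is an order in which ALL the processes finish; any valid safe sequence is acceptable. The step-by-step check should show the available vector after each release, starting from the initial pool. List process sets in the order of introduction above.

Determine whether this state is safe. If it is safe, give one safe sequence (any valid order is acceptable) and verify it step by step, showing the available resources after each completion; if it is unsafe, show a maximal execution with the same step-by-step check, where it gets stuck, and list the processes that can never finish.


The state is UNSAFE.
Key observation: once proc-D, proc-H finish, the pool peaks at (4, 1) — and every remaining process still needs more type-A units than that.
The run proc-D, proc-H cannot be extended any further. Walking it through:
  pool = (1, 0)
  run proc-D (needs (0, 0), free (1, 0)); after release of (2, 0) the pool is (3, 0)
  run proc-H (needs (3, 0), free (3, 0)); after release of (1, 1) the pool is (4, 1)
  blocked: proc-C wants (6, 2), pool (4, 1) — not enough type-D units and type-A units
  blocked: proc-I wants (0, 2), pool (4, 1) — not enough type-A units
Permanently blocked: proc-C and proc-I.


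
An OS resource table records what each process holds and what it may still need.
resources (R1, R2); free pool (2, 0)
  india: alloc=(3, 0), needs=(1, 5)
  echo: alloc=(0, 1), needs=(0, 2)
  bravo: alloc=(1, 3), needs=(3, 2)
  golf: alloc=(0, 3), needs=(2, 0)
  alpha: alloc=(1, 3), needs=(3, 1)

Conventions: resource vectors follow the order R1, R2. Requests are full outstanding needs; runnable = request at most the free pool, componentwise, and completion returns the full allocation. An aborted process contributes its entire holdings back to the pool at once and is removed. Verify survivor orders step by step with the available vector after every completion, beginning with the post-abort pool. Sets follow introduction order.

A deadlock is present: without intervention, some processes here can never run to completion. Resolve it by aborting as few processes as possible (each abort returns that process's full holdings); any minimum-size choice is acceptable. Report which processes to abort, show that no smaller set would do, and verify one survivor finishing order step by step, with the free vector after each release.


Abort india.
Key observation: before aborting india, bravo was permanently blocked — no order could ever run it; afterwards it completes at step 2.
Why nothing smaller works: aborting no one leaves the state deadlocked as given.
One survivor order: golf, bravo, alpha, echo. Walking it through (post-abort pool first):
  pool = (5, 0)
  golf: need (2, 0) fits (5, 0); releases (0, 3), pool now (5, 3)
  bravo: need (3, 2) fits (5, 3); releases (1, 3), pool now (6, 6)
  alpha: need (3, 1) fits (6, 6); releases (1, 3), pool now (7, 9)
  echo: need (0, 2) fits (7, 9); releases (0, 1), pool now (7, 10)


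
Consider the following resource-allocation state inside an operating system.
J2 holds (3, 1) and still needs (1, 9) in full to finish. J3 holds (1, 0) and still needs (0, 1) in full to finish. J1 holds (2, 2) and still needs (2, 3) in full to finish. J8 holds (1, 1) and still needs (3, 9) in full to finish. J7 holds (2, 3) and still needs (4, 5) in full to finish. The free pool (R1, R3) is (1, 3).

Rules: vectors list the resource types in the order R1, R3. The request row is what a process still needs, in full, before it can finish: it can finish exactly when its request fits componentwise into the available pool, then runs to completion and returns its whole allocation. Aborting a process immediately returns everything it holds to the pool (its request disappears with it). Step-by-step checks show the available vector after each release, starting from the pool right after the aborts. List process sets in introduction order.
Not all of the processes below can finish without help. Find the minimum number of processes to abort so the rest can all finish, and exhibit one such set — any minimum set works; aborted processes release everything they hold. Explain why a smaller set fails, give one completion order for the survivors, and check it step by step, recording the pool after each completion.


The answer: abort J2.
Key observation: the deadlocked J8 becomes finishable only because J2 released (3, 1); it completes at step 4 below.
Minimality: the empty abort set fails — the state is deadlocked as it stands.
The survivors complete as J1, J7, J3, J8. Walking it through (starting from the post-abort pool):
  pool = (4, 4)
  run J1 (needs (2, 3), free (4, 4)); after release of (2, 2) the pool is (6, 6)
  run J7 (needs (4, 5), free (6, 6)); after release of (2, 3) the pool is (8, 9)
  run J3 (needs (0, 1), free (8, 9)); after release of (1, 0) the pool is (9, 9)
  run J8 (needs (3, 9), free (9, 9)); after release of (1, 1) the pool is (10, 10)


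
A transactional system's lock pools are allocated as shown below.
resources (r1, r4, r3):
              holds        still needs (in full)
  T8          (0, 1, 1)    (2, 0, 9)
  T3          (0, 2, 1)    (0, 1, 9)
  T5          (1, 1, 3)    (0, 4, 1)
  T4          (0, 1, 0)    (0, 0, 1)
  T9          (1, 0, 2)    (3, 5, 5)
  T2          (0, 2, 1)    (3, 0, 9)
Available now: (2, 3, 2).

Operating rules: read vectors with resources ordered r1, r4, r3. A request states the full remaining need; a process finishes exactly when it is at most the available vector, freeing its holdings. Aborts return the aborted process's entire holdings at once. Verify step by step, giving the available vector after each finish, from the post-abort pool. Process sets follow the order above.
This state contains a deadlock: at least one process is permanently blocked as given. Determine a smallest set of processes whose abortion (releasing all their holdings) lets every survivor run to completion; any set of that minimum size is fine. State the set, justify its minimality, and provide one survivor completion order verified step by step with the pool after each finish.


The answer: abort T8 and T2.
Key observation: T3 had no path to completion before; after the abort of T8 and T2 ((0, 3, 2) returned), step 4 is where it fits.
No one abort is enough; case by case: T8 alone leaves T3 blocked (short on r3); T3 alone leaves T8 blocked (short on r3); T5 alone leaves T8 blocked (short on r3); T4 alone leaves T8 blocked (short on r3); T9 alone leaves T8 blocked (short on r3); T2 alone leaves T8 blocked (short on r3).
One survivor order: T5, T9, T4, T3. Check, step by step (post-abort pool first):
  pool = (2, 6, 4)
  run T5 (needs (0, 4, 1), free (2, 6, 4)); after release of (1, 1, 3) the pool is (3, 7, 7)
  run T9 (needs (3, 5, 5), free (3, 7, 7)); after release of (1, 0, 2) the pool is (4, 7, 9)
  run T4 (needs (0, 0, 1), free (4, 7, 9)); after release of (0, 1, 0) the pool is (4, 8, 9)
  run T3 (needs (0, 1, 9), free (4, 8, 9)); after release of (0, 2, 1) the pool is (4, 10, 10)


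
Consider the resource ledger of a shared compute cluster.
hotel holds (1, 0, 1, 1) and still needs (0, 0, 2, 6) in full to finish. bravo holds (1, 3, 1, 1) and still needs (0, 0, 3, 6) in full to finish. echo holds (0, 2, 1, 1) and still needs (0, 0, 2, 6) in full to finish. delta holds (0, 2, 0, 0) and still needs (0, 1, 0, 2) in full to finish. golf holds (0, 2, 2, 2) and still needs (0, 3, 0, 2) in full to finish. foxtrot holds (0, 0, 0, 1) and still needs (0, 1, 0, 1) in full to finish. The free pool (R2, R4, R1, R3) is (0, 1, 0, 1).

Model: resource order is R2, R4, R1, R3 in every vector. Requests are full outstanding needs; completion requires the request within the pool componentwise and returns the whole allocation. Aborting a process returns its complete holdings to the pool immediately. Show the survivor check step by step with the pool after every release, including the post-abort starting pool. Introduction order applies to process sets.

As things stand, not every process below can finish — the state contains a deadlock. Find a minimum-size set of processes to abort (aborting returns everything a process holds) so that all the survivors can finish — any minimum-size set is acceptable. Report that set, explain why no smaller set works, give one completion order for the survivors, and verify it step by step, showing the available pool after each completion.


The answer: abort hotel and echo.
Key observation: the returned (1, 2, 2, 2) from hotel and echo is what brings bravo — unrunnable before, under any order — into play at step 4.
No one abort is enough; case by case: hotel alone leaves bravo blocked (short on R3); bravo alone leaves hotel blocked (short on R3); echo alone leaves hotel blocked (short on R3); delta alone leaves hotel blocked (short on R3); golf alone leaves hotel blocked (short on R3); foxtrot alone leaves hotel blocked (short on R3).
The survivors complete as foxtrot, golf, delta, bravo. Verifying each step (starting from the post-abort pool):
  pool = (1, 3, 2, 3)
  run foxtrot (needs (0, 1, 0, 1), free (1, 3, 2, 3)); after release of (0, 0, 0, 1) the pool is (1, 3, 2, 4)
  run golf (needs (0, 3, 0, 2), free (1, 3, 2, 4)); after release of (0, 2, 2, 2) the pool is (1, 5, 4, 6)
  run delta (needs (0, 1, 0, 2), free (1, 5, 4, 6)); after release of (0, 2, 0, 0) the pool is (1, 7, 4, 6)
  run bravo (needs (0, 0, 3, 6), free (1, 7, 4, 6)); after release of (1, 3, 1, 1) the pool is (2, 10, 5, 7)


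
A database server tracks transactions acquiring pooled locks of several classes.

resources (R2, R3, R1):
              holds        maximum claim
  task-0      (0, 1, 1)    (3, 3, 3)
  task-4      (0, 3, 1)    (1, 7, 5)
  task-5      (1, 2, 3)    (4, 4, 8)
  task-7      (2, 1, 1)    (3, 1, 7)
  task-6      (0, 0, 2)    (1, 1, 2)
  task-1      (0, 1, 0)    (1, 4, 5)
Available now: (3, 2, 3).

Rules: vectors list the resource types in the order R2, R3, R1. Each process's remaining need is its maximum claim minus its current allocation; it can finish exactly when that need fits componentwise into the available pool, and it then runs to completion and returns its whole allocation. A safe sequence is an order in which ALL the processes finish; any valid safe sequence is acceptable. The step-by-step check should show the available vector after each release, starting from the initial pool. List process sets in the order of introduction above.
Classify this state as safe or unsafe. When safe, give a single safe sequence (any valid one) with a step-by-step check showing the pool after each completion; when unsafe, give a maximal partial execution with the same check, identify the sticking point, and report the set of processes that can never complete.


The state is SAFE; one workable sequence: task-0, task-6, task-1, task-4, task-7, task-5.
Key observation: the order's first zero-slack moment is task-0 ((3, 2, 2) needed, (3, 2, 3) free — a requested resource with nothing to spare).
Walking it through:
  pool = (3, 2, 3)
  task-0: need (3, 2, 2) fits (3, 2, 3); releases (0, 1, 1), pool now (3, 3, 4)
  task-6: need (1, 1, 0) fits (3, 3, 4); releases (0, 0, 2), pool now (3, 3, 6)
  task-1: need (1, 3, 5) fits (3, 3, 6); releases (0, 1, 0), pool now (3, 4, 6)
  task-4: need (1, 4, 4) fits (3, 4, 6); releases (0, 3, 1), pool now (3, 7, 7)
  task-7: need (1, 0, 6) fits (3, 7, 7); releases (2, 1, 1), pool now (5, 8, 8)
  task-5: need (3, 2, 5) fits (5, 8, 8); releases (1, 2, 3), pool now (6, 10, 11)


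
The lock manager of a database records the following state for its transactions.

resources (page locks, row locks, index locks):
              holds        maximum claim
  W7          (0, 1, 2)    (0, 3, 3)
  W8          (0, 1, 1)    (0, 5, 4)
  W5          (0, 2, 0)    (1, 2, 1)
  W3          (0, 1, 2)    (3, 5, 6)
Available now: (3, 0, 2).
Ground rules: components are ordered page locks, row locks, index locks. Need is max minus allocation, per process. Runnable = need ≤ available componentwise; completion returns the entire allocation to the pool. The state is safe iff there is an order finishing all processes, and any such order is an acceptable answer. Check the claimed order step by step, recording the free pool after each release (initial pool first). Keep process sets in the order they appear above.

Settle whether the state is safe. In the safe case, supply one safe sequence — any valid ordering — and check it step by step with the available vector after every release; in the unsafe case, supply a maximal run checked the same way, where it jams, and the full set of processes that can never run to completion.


UNSAFE.
Key observation: the pool after W5, W7 is (3, 3, 4); every surviving request exceeds it in row locks, so progress ends there.
A maximal execution: W5, W7 — then nothing else fits. Verifying each step:
  pool = (3, 0, 2)
  run W5 (needs (1, 0, 1), free (3, 0, 2)); after release of (0, 2, 0) the pool is (3, 2, 2)
  run W7 (needs (0, 2, 1), free (3, 2, 2)); after release of (0, 1, 2) the pool is (3, 3, 4)
  W8 cannot run: need (0, 4, 3) vs free (3, 3, 4) (insufficient row locks)
  W3 cannot run: need (3, 4, 4) vs free (3, 3, 4) (insufficient row locks)
Never able to finish: W8 and W3.


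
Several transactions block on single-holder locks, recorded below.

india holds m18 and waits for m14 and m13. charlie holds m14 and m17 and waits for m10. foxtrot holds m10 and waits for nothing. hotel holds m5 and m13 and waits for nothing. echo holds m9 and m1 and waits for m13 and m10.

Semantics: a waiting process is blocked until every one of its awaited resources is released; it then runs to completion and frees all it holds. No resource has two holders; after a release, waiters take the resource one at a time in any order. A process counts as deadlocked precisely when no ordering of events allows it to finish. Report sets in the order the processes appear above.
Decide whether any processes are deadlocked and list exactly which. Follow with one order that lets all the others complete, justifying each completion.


No process is deadlocked.
Key observation: every chain of waits terminates; starting from the processes that wait on nothing, all the rest unlock in turn.
One completion order for the rest: hotel, foxtrot, charlie, echo, india.
Verifying each step:
  hotel waits on nothing -> runs at once and releases m5 and m13
  foxtrot waits on nothing -> runs at once and releases m10
  charlie waits on m10 — all released -> runs and releases m14 and m17
  echo waits on m13 and m10 — all released -> runs and releases m9 and m1
  india waits on m14 and m13 — all released -> runs and releases m18


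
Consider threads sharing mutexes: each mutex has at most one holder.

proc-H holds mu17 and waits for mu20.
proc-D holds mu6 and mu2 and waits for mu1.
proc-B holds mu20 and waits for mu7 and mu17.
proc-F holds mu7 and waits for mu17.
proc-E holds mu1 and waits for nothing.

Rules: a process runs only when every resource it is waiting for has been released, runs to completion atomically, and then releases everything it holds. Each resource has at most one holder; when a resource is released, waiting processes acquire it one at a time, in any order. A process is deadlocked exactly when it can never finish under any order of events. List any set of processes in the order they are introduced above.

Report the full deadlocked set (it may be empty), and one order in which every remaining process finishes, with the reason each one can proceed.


Deadlocked set: proc-H, proc-B and proc-F.
Key observation: the wait chain closes on itself along proc-H -> proc-B -> proc-H; proc-F is caught in further circular waits.
The rest can finish in the order proc-E, proc-D.
Walking it through:
  proc-E: no waits; runs immediately, freeing mu1
  run proc-D (all its waits — mu1 — are resolved); releases mu6 and mu2


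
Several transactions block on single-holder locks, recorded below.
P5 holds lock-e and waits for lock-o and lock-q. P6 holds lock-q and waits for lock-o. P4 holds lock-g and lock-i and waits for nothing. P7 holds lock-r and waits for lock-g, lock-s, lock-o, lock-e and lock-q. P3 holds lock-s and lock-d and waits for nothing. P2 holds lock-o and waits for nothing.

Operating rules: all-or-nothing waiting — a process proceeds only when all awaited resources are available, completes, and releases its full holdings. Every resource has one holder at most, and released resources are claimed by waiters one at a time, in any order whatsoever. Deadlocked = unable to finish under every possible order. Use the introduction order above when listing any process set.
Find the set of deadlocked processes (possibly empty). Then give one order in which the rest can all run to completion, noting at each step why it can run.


Nothing here is deadlocked.
Key observation: the wait relation is loop-free; peeling off processes with no waits unwinds the whole state.
The rest can finish in the order P4, P2, P6, P3, P5, P7.
Check, step by step:
  P4: no waits; runs immediately, freeing lock-g and lock-i
  P2: no waits; runs immediately, freeing lock-o
  P6 waits on lock-o — all released -> runs and releases lock-q
  P3: no waits; runs immediately, freeing lock-s and lock-d
  P5 waits on lock-o and lock-q — all released -> runs and releases lock-e
  P7 waits on lock-g, lock-s, lock-o, lock-e and lock-q — all released -> runs and releases lock-r


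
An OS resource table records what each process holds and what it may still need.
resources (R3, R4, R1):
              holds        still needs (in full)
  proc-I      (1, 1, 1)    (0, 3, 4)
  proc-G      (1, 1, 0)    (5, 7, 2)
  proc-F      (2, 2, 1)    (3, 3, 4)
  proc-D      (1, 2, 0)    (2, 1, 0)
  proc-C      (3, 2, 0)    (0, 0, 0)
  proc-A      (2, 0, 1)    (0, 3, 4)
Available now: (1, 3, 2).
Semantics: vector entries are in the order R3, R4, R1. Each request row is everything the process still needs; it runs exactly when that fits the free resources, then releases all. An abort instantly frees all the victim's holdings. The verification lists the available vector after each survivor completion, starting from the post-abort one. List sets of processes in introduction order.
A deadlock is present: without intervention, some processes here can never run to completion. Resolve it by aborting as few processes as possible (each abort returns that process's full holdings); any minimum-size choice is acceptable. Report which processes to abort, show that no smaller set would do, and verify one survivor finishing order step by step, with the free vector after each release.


Abort proc-I and proc-F.
Key observation: proc-A was stuck for good until proc-I and proc-F gave back (3, 3, 2); in the order shown it finishes at step 2.
No one abort is enough; case by case: proc-I alone leaves proc-F blocked (short on R1); proc-G alone leaves proc-I blocked (short on R1); proc-F alone leaves proc-I blocked (short on R1); proc-D alone leaves proc-I blocked (short on R1); proc-C alone leaves proc-I blocked (short on R1); proc-A alone leaves proc-I blocked (short on R1).
Survivors finish in the order: proc-C, proc-A, proc-G, proc-D. Verifying each step (pool after the aborts first):
  pool = (4, 6, 4)
  run proc-C (needs (0, 0, 0), free (4, 6, 4)); after release of (3, 2, 0) the pool is (7, 8, 4)
  run proc-A (needs (0, 3, 4), free (7, 8, 4)); after release of (2, 0, 1) the pool is (9, 8, 5)
  run proc-G (needs (5, 7, 2), free (9, 8, 5)); after release of (1, 1, 0) the pool is (10, 9, 5)
  run proc-D (needs (2, 1, 0), free (10, 9, 5)); after release of (1, 2, 0) the pool is (11, 11, 5)


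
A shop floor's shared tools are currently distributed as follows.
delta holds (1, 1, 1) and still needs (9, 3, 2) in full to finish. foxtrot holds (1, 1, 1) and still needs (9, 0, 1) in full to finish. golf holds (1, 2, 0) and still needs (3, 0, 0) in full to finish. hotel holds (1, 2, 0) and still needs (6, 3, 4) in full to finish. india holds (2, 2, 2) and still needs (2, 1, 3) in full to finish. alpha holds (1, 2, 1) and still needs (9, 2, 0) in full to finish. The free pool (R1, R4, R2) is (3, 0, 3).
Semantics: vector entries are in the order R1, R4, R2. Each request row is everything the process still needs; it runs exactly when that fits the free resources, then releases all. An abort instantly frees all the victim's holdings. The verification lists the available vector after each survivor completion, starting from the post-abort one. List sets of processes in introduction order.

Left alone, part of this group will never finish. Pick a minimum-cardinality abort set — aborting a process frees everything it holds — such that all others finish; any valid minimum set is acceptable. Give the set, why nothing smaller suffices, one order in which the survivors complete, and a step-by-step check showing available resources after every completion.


Minimum abort set: delta and foxtrot.
Key observation: alpha had no path to completion before; after the abort of delta and foxtrot ((2, 2, 2) returned), step 4 is where it fits.
No one abort is enough; case by case: delta alone leaves foxtrot blocked (short on R1); foxtrot alone leaves delta blocked (short on R1); golf alone leaves delta blocked (short on R1); hotel alone leaves delta blocked (short on R1); india alone leaves delta blocked (short on R1); alpha alone leaves delta blocked (short on R1).
Survivors finish in the order: india, hotel, golf, alpha. Verifying each step (pool after the aborts first):
  pool = (5, 2, 5)
  india needs (2, 1, 3) <= (5, 2, 5) -> finishes; pool += (2, 2, 2) = (7, 4, 7)
  hotel needs (6, 3, 4) <= (7, 4, 7) -> finishes; pool += (1, 2, 0) = (8, 6, 7)
  golf needs (3, 0, 0) <= (8, 6, 7) -> finishes; pool += (1, 2, 0) = (9, 8, 7)
  alpha needs (9, 2, 0) <= (9, 8, 7) -> finishes; pool += (1, 2, 1) = (10, 10, 8)


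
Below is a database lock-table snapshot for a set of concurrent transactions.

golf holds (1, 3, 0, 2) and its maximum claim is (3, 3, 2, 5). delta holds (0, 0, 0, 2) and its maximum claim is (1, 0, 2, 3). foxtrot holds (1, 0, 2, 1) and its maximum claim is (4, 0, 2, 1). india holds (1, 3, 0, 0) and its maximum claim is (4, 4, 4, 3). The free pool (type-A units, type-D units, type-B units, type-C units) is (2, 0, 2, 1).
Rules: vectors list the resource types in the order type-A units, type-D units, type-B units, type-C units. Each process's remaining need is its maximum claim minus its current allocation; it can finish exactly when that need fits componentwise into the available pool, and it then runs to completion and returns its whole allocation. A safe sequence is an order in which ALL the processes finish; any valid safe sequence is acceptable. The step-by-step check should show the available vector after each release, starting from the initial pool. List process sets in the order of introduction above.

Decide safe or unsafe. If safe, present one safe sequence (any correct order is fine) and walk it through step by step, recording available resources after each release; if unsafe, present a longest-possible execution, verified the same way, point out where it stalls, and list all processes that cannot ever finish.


SAFE — a valid safe sequence is delta, golf, foxtrot, india.
Key observation: delta marks the first exact bind of the order: its need (1, 0, 2, 1) fits the free (2, 0, 2, 1) with zero slack on a requested resource.
Verifying each step:
  pool = (2, 0, 2, 1)
  delta: need (1, 0, 2, 1) fits (2, 0, 2, 1); releases (0, 0, 0, 2), pool now (2, 0, 2, 3)
  golf: need (2, 0, 2, 3) fits (2, 0, 2, 3); releases (1, 3, 0, 2), pool now (3, 3, 2, 5)
  foxtrot: need (3, 0, 0, 0) fits (3, 3, 2, 5); releases (1, 0, 2, 1), pool now (4, 3, 4, 6)
  india: need (3, 1, 4, 3) fits (4, 3, 4, 6); releases (1, 3, 0, 0), pool now (5, 6, 4, 6)


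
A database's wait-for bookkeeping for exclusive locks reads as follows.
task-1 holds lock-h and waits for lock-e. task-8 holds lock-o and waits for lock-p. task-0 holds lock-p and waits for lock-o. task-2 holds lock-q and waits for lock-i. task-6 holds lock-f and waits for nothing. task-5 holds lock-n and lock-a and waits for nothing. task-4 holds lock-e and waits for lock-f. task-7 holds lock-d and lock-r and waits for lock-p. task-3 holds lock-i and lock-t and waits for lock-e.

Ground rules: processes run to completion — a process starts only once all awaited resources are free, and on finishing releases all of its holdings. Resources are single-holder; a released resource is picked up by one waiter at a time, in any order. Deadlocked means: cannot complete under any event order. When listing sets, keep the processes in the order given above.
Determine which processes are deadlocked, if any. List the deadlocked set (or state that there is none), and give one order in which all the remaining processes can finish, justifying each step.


Deadlocked set: task-8, task-0 and task-7.
Key observation: the loop task-8 -> task-0 -> task-8 blocks itself forever; task-7 waits into the deadlock from upstream.
One completion order for the rest: task-6, task-5, task-4, task-3, task-2, task-1.
Verifying each step:
  run task-6 (it waits on nothing); releases lock-f
  run task-5 (it waits on nothing); releases lock-n and lock-a
  task-4 waits on lock-f — all released -> runs and releases lock-e
  task-3 waits on lock-e — all released -> runs and releases lock-i and lock-t
  task-2 waits on lock-i — all released -> runs and releases lock-q
  task-1 waits on lock-e — all released -> runs and releases lock-h


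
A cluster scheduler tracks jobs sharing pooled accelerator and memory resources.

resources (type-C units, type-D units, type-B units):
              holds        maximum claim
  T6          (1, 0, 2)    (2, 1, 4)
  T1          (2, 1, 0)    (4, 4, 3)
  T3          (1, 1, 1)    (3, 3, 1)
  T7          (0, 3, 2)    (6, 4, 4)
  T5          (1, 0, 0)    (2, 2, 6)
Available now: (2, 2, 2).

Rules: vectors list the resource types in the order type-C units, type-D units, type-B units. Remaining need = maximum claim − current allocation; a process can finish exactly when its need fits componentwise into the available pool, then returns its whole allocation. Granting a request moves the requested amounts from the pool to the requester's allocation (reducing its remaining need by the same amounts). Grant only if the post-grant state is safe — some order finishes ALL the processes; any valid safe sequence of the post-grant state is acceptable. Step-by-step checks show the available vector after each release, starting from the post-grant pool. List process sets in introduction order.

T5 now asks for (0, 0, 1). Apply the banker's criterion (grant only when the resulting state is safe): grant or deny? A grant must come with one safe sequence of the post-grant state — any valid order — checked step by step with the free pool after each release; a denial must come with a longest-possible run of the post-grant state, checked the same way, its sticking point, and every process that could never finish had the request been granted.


GRANT. The post-grant state is safe; one safe sequence: T3, T6, T1, T7, T5.
Key observation: the grant leaves (2, 2, 1) free — enough for T3, whose release restarts the cascade.
Check on the post-grant state, step by step:
  pool = (2, 2, 1)
  T3: need (2, 2, 0) fits (2, 2, 1); releases (1, 1, 1), pool now (3, 3, 2)
  T6: need (1, 1, 2) fits (3, 3, 2); releases (1, 0, 2), pool now (4, 3, 4)
  T1: need (2, 3, 3) fits (4, 3, 4); releases (2, 1, 0), pool now (6, 4, 4)
  T7: need (6, 1, 2) fits (6, 4, 4); releases (0, 3, 2), pool now (6, 7, 6)
  T5: need (1, 2, 5) fits (6, 7, 6); releases (1, 0, 1), pool now (7, 7, 7)


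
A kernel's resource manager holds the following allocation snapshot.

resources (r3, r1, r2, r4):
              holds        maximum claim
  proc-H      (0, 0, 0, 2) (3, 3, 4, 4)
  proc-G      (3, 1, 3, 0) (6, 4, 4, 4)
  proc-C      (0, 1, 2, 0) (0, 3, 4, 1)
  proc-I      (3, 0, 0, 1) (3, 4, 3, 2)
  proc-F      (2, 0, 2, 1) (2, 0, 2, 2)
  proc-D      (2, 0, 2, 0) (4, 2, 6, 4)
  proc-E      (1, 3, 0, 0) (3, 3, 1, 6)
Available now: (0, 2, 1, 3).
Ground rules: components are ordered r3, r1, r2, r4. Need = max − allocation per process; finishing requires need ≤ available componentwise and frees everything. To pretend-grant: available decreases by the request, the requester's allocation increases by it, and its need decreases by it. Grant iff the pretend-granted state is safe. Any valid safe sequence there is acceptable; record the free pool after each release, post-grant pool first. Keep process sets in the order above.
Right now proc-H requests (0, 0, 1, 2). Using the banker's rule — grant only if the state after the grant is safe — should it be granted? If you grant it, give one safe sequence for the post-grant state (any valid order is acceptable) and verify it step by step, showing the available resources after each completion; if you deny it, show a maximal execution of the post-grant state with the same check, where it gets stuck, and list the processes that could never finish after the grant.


DENY — the pretend-granted state is unsafe.
Key observation: after proc-F, proc-C the pool peaks at (2, 3, 4, 2), and each blocked process is short somewhere: proc-H on r3; proc-G on r3, r4; proc-I on r1; proc-D on r4; proc-E on r4.
After a pretend grant, a maximal execution: proc-F, proc-C — then nothing else fits. Walking it through:
  pool = (0, 2, 0, 1)
  run proc-F (needs (0, 0, 0, 1), free (0, 2, 0, 1)); after release of (2, 0, 2, 1) the pool is (2, 2, 2, 2)
  run proc-C (needs (0, 2, 2, 1), free (2, 2, 2, 2)); after release of (0, 1, 2, 0) the pool is (2, 3, 4, 2)
  proc-H still needs (3, 3, 3, 0) but only (2, 3, 4, 2) is free — short on r3
  proc-G still needs (3, 3, 1, 4) but only (2, 3, 4, 2) is free — short on r3 and r4
  proc-I still needs (0, 4, 3, 1) but only (2, 3, 4, 2) is free — short on r1
  proc-D still needs (2, 2, 4, 4) but only (2, 3, 4, 2) is free — short on r4
  proc-E still needs (2, 0, 1, 6) but only (2, 3, 4, 2) is free — short on r4
Processes that could never finish after the grant: proc-H, proc-G, proc-I, proc-D and proc-E.
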